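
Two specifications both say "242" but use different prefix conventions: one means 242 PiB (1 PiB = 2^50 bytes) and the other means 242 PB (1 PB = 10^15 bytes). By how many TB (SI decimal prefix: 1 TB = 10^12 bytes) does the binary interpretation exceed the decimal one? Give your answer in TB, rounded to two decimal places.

30,467.78 TB

242 PiB = 242 × 1,125,899,906,842,624 = 272,467,777,455,915,008 bytes
242 PB = 242 × 1,000,000,000,000,000 = 242,000,000,000,000,000 bytes
difference = 30,467,777,455,915,008 bytes
30,467,777,455,915,008 / 1,000,000,000,000 = 30,467.78 TB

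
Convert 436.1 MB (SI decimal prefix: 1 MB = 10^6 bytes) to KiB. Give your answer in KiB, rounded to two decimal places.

436.1 MB = 436.1 × 10^6 bytes = 436,100,000 bytes
1 KiB = 2^10 bytes = 1,024 bytes
436,100,000 / 1,024 = 425,878.91 KiB

425,878.91 KiB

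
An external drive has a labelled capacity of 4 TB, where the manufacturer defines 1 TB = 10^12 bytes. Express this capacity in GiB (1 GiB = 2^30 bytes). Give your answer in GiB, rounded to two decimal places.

3,725.29 GiB

4 TB = 4 × 10^12 bytes = 4,000,000,000,000 bytes
1 GiB = 1,073,741,824 bytes
4,000,000,000,000 / 1,073,741,824 = 3,725.29 GiB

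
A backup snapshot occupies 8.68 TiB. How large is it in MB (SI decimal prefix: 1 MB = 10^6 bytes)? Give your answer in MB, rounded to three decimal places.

8.68 TiB × 1,099,511,627,776 bytes/TiB = 9,543,760,929,095.68 bytes
1 MB = 10^6 bytes = 1,000,000 bytes
9,543,760,929,095.68 / 1,000,000 = 9,543,760.929 MB

9,543,760.929 MB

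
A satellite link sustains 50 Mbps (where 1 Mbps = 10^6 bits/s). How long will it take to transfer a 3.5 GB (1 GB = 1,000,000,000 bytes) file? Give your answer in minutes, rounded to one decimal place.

3.5 GB = 3,500,000,000 bytes = 28,000,000,000 bits
50 Mbps = 50,000,000 bits/s
time = 28,000,000,000 / 50,000,000 = 560.00 s
560.00 s / 60 = 9.3 minutes

9.3 minutes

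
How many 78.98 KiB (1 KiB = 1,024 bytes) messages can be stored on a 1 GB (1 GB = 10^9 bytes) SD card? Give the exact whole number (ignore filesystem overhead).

Capacity: 1 GB = 1,000,000,000 bytes
Per item: 78.98 KiB = 80,875.52 bytes
⌊1,000,000,000 / 80,875.52⌋ = 12,364

12,364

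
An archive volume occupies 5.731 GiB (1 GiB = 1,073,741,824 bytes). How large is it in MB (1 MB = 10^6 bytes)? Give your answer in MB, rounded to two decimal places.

5.731 GiB × 1,073,741,824 bytes/GiB = 6,153,614,393.344 bytes
1 MB = 1,000,000 bytes
6,153,614,393.344 / 1,000,000 = 6,153.61 MB

6,153.61 MB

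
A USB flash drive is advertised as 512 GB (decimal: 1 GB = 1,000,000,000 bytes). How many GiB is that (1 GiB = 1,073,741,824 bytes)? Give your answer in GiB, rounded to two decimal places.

512 GB = 512 × 10^9 bytes = 512,000,000,000 bytes
1 GiB = 1,073,741,824 bytes
512,000,000,000 / 1,073,741,824 = 476.84 GiB

476.84 GiB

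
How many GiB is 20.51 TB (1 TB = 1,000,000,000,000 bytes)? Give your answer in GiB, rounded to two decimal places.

20.51 TB × 1,000,000,000,000 bytes/TB = 20,510,000,000,000 bytes
1 GiB = 2^30 bytes = 1,073,741,824 bytes
20,510,000,000,000 / 1,073,741,824 = 19,101.43 GiB

19,101.43 GiB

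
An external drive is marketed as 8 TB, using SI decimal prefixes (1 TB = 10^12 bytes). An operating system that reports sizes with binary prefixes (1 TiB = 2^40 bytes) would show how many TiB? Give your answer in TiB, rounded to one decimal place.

8 TB × 1,000,000,000,000 bytes/TB = 8,000,000,000,000 bytes
1 TiB = 2^40 bytes = 1,099,511,627,776 bytes
8,000,000,000,000 / 1,099,511,627,776 = 7.3 TiB

7.3 TiB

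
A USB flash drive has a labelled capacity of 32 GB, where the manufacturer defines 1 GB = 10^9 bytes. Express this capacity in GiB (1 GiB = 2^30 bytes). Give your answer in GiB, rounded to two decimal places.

32 GB = 32 × 10^9 bytes = 32,000,000,000 bytes
1 GiB = 2^30 bytes = 1,073,741,824 bytes
32,000,000,000 / 1,073,741,824 = 29.80 GiB

29.80 GiB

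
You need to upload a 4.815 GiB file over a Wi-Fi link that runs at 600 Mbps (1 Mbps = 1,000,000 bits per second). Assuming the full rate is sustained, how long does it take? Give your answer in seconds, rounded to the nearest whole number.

69 seconds

4.815 GiB = 5,170,066,882.56 bytes = 41,360,535,060.48 bits
600 Mbps = 600,000,000 bits/s
time = 41,360,535,060.48 / 600,000,000 = 69 s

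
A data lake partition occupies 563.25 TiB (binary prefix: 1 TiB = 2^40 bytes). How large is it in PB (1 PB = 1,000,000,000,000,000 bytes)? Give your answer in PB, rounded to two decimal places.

563.25 TiB = 563.25 × 2^40 bytes = 619,299,924,344,832 bytes
1 PB = 1,000,000,000,000,000 bytes
619,299,924,344,832 / 1,000,000,000,000,000 = 0.62 PB

0.62 PB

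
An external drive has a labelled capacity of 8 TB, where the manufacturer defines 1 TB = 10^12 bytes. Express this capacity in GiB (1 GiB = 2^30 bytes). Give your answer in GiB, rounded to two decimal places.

7,450.58 GiB

8 TB = 8 × 10^12 bytes = 8,000,000,000,000 bytes
1 GiB = 1,073,741,824 bytes
8,000,000,000,000 / 1,073,741,824 = 7,450.58 GiB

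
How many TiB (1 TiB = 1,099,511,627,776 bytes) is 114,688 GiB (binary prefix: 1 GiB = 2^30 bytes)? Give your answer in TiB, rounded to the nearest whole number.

112 TiB

114,688 GiB × 1,073,741,824 bytes/GiB = 123,145,302,310,912 bytes
1 TiB = 1,099,511,627,776 bytes
123,145,302,310,912 / 1,099,511,627,776 = 112 TiB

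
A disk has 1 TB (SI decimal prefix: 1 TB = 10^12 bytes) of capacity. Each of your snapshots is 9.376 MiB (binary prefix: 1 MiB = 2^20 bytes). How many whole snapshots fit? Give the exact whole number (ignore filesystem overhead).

101,714

Capacity: 1 TB = 1,000,000,000,000 bytes
Per item: 9.376 MiB = 9,831,448.576 bytes
⌊1,000,000,000,000 / 9,831,448.576⌋ = 101,714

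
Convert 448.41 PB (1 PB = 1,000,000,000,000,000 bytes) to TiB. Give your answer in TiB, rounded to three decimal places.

448.41 PB = 448.41 × 10^15 bytes = 448,410,000,000,000,000 bytes
1 TiB = 1,099,511,627,776 bytes
448,410,000,000,000,000 / 1,099,511,627,776 = 407,826.519 TiB

407,826.519 TiB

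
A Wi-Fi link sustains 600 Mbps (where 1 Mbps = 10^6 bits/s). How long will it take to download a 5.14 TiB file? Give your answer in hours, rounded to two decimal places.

5.14 TiB = 5,651,489,766,768.64 bytes = 45,211,918,134,149.12 bits
600 Mbps = 600,000,000 bits/s
time = 45,211,918,134,149.12 / 600,000,000 = 75,353.1969 s
75,353.1969 s / 3600 = 20.93 hours

20.93 hours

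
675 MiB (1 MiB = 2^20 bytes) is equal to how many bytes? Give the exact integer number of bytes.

675 × 1,048,576 = 707,788,800 bytes  (1 MiB = 2^20 bytes)

707,788,800 bytes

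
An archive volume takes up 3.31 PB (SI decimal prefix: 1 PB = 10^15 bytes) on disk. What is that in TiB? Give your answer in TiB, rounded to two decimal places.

3,010.43 TiB

3.31 PB × 1,000,000,000,000,000 bytes/PB = 3,310,000,000,000,000 bytes
1 TiB = 1,099,511,627,776 bytes
3,310,000,000,000,000 / 1,099,511,627,776 = 3,010.43 TiB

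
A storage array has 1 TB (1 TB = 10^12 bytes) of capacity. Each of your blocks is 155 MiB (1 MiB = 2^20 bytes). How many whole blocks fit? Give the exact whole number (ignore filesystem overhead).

Capacity: 1 TB = 1,000,000,000,000 bytes
Per item: 155 MiB = 162,529,280 bytes
⌊1,000,000,000,000 / 162,529,280⌋ = 6,152

6,152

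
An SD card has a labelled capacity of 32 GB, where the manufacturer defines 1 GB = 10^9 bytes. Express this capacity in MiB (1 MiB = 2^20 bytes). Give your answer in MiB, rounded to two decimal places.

30,517.58 MiB

32 GB = 32 × 10^9 bytes = 32,000,000,000 bytes
1 MiB = 1,048,576 bytes
32,000,000,000 / 1,048,576 = 30,517.58 MiB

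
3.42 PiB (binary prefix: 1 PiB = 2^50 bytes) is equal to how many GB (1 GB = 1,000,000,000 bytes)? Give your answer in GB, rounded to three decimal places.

3,850,577.681 GB

3.42 PiB = 3.42 × 2^50 bytes = 3,850,577,681,401,774.08 bytes
1 GB = 1,000,000,000 bytes
3,850,577,681,401,774.08 / 1,000,000,000 = 3,850,577.681 GB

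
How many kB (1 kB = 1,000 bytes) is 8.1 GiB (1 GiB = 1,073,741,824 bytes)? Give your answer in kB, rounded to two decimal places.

8,697,308.77 kB

8.1 GiB × 1,073,741,824 bytes/GiB = 8,697,308,774.4 bytes
1 kB = 10^3 bytes = 1,000 bytes
8,697,308,774.4 / 1,000 = 8,697,308.77 kB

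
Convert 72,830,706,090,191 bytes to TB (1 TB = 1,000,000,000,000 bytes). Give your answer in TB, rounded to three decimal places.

72,830,706,090,191 bytes given.
1 TB = 1,000,000,000,000 bytes
72,830,706,090,191 / 1,000,000,000,000 = 72.831 TB

72.831 TB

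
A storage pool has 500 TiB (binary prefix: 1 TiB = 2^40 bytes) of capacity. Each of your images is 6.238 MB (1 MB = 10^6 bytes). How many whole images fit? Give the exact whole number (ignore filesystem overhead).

88,130,140

Capacity: 500 TiB = 549,755,813,888,000 bytes
Per item: 6.238 MB = 6,238,000 bytes
⌊549,755,813,888,000 / 6,238,000⌋ = 88,130,140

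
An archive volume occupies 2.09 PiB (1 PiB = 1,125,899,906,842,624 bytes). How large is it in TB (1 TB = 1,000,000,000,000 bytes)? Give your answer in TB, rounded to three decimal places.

2.09 PiB × 1,125,899,906,842,624 bytes/PiB = 2,353,130,805,301,084.16 bytes
1 TB = 10^12 bytes = 1,000,000,000,000 bytes
2,353,130,805,301,084.16 / 1,000,000,000,000 = 2,353.131 TB

2,353.131 TB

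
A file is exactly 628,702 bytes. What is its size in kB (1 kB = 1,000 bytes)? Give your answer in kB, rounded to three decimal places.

628,702 bytes given.
1 kB = 10^3 bytes = 1,000 bytes
628,702 / 1,000 = 628.702 kB

628.702 kB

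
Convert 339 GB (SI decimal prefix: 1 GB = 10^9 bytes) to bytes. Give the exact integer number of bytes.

339,000,000,000 bytes

339 × 1,000,000,000 = 339,000,000,000 bytes  (1 GB = 10^9 bytes)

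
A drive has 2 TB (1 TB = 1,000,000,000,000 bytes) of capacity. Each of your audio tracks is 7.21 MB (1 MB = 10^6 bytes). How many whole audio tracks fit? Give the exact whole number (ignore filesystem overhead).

277,392

Capacity: 2 TB = 2,000,000,000,000 bytes
Per item: 7.21 MB = 7,210,000 bytes
⌊2,000,000,000,000 / 7,210,000⌋ = 277,392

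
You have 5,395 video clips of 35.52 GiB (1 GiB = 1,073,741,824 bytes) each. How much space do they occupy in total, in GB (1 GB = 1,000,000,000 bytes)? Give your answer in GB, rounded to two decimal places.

205,761.58 GB

Total = 5,395 × 35.52 GiB = 191630.4 GiB
= 191630.4 × 1,073,741,824 bytes = 205,761,575,229,849.6 bytes
1 GB = 1,000,000,000 bytes
205,761,575,229,849.6 / 1,000,000,000 = 205,761.58 GB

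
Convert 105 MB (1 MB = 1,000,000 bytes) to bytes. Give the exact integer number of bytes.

105,000,000 bytes

105 × 1,000,000 = 105,000,000 bytes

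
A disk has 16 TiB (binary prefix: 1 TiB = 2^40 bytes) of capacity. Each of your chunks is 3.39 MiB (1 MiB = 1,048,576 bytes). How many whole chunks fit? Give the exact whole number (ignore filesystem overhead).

Capacity: 16 TiB = 17,592,186,044,416 bytes
Per item: 3.39 MiB = 3,554,672.64 bytes
⌊17,592,186,044,416 / 3,554,672.64⌋ = 4,949,031

4,949,031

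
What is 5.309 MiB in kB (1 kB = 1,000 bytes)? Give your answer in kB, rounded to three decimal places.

5,566.890 kB

5.309 MiB = 5.309 × 2^20 bytes = 5,566,889.984 bytes
1 kB = 1,000 bytes
5,566,889.984 / 1,000 = 5,566.890 kB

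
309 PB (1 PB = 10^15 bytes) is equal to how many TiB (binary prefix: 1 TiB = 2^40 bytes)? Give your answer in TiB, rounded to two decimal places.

281,033.86 TiB

309 PB = 309 × 10^15 bytes = 309,000,000,000,000,000 bytes
1 TiB = 2^40 bytes = 1,099,511,627,776 bytes
309,000,000,000,000,000 / 1,099,511,627,776 = 281,033.86 TiB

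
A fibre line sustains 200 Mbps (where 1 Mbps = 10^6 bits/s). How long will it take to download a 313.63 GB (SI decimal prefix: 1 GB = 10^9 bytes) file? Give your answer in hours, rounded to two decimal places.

313.63 GB = 313,630,000,000 bytes = 2,509,040,000,000 bits
200 Mbps = 200,000,000 bits/s
time = 2,509,040,000,000 / 200,000,000 = 12,545.2000 s
12,545.2000 s / 3600 = 3.48 hours

3.48 hours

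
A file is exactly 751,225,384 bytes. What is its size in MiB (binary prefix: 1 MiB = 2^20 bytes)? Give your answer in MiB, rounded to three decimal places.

751,225,384 bytes given.
1 MiB = 1,048,576 bytes
751,225,384 / 1,048,576 = 716.424 MiB

716.424 MiB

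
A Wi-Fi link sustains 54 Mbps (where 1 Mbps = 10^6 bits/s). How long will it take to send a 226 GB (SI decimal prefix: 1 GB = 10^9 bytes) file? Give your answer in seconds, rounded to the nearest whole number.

33,481 seconds

226 GB = 226,000,000,000 bytes = 1,808,000,000,000 bits
54 Mbps = 54,000,000 bits/s
time = 1,808,000,000,000 / 54,000,000 = 33,481 s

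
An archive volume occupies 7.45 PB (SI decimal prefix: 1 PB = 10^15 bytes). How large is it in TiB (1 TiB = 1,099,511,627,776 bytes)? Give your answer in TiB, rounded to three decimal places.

7.45 PB × 1,000,000,000,000,000 bytes/PB = 7,450,000,000,000,000 bytes
1 TiB = 2^40 bytes = 1,099,511,627,776 bytes
7,450,000,000,000,000 / 1,099,511,627,776 = 6,775.736 TiB

6,775.736 TiB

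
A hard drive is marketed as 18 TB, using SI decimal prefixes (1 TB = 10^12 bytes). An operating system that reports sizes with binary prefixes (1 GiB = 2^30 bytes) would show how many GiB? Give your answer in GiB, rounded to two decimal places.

18 TB = 18 × 10^12 bytes = 18,000,000,000,000 bytes
1 GiB = 1,073,741,824 bytes
18,000,000,000,000 / 1,073,741,824 = 16,763.81 GiB

16,763.81 GiB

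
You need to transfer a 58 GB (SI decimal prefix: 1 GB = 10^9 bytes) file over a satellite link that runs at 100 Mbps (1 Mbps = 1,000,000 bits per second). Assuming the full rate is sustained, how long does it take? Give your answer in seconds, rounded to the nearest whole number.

58 GB = 58,000,000,000 bytes = 464,000,000,000 bits
100 Mbps = 100,000,000 bits/s
time = 464,000,000,000 / 100,000,000 = 4,640 s

4,640 seconds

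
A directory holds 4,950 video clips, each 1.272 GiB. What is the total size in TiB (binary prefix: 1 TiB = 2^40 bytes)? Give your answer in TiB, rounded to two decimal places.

Total = 4,950 × 1.272 GiB = 6296.4 GiB
= 6296.4 × 1,073,741,824 bytes = 6,760,708,020,633.6 bytes
1 TiB = 1,099,511,627,776 bytes
6,760,708,020,633.6 / 1,099,511,627,776 = 6.15 TiB

6.15 TiB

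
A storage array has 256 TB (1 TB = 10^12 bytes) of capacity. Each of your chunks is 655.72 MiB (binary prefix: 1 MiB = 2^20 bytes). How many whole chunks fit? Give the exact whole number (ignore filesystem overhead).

Capacity: 256 TB = 256,000,000,000,000 bytes
Per item: 655.72 MiB = 687,572,254.72 bytes
⌊256,000,000,000,000 / 687,572,254.72⌋ = 372,324

372,324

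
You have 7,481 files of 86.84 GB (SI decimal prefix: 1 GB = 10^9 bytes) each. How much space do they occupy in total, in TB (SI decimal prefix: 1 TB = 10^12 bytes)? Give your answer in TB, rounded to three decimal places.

Total = 7,481 × 86.84 GB = 649650.04 GB
= 649650.04 × 1,000,000,000 bytes = 649,650,040,000,000 bytes
1 TB = 1,000,000,000,000 bytes
649,650,040,000,000 / 1,000,000,000,000 = 649.650 TB

649.650 TB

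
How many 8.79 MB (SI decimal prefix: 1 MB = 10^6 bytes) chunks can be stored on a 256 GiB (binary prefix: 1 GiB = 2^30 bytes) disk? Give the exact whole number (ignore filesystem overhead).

31,271

Capacity: 256 GiB = 274,877,906,944 bytes
Per item: 8.79 MB = 8,790,000 bytes
⌊274,877,906,944 / 8,790,000⌋ = 31,271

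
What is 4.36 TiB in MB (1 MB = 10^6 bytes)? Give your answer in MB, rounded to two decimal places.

4.36 TiB = 4.36 × 2^40 bytes = 4,793,870,697,103.36 bytes
1 MB = 10^6 bytes = 1,000,000 bytes
4,793,870,697,103.36 / 1,000,000 = 4,793,870.70 MB

4,793,870.70 MB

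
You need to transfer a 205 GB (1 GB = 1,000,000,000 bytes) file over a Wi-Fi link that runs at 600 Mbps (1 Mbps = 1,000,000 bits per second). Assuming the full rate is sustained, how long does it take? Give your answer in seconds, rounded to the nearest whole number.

205 GB = 205,000,000,000 bytes = 1,640,000,000,000 bits
600 Mbps = 600,000,000 bits/s
time = 1,640,000,000,000 / 600,000,000 = 2,733 s

2,733 seconds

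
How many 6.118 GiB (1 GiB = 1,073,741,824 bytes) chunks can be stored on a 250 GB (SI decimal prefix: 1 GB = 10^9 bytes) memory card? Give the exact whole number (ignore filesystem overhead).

Capacity: 250 GB = 250,000,000,000 bytes
Per item: 6.118 GiB = 6,569,152,479.232 bytes
⌊250,000,000,000 / 6,569,152,479.232⌋ = 38

38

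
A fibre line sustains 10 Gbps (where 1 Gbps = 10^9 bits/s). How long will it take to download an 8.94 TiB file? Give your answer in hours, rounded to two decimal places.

2.18 hours

8.94 TiB = 9,829,633,952,317.44 bytes = 78,637,071,618,539.52 bits
10 Gbps = 10,000,000,000 bits/s
time = 78,637,071,618,539.52 / 10,000,000,000 = 7,863.7072 s
7,863.7072 s / 3600 = 2.18 hours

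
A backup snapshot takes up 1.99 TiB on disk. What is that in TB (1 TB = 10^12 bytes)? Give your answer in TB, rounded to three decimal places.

2.188 TB

1.99 TiB = 1.99 × 2^40 bytes = 2,188,028,139,274.24 bytes
1 TB = 1,000,000,000,000 bytes
2,188,028,139,274.24 / 1,000,000,000,000 = 2.188 TB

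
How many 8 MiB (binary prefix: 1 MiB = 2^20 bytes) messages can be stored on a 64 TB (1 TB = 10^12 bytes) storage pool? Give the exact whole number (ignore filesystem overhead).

7,629,394

Capacity: 64 TB = 64,000,000,000,000 bytes
Per item: 8 MiB = 8,388,608 bytes
⌊64,000,000,000,000 / 8,388,608⌋ = 7,629,394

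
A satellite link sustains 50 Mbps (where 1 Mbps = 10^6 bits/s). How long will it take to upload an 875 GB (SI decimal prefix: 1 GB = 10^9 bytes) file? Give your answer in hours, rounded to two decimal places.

38.89 hours

875 GB = 875,000,000,000 bytes = 7,000,000,000,000 bits
50 Mbps = 50,000,000 bits/s
time = 7,000,000,000,000 / 50,000,000 = 140,000.0000 s
140,000.0000 s / 3600 = 38.89 hours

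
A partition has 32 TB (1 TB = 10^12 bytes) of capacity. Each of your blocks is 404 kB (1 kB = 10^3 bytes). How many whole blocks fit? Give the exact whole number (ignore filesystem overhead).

Capacity: 32 TB = 32,000,000,000,000 bytes
Per item: 404 kB = 404,000 bytes
⌊32,000,000,000,000 / 404,000⌋ = 79,207,920

79,207,920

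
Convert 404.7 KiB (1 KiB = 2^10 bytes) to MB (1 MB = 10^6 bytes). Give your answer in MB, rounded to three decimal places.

404.7 KiB = 404.7 × 2^10 bytes = 414,412.8 bytes
1 MB = 10^6 bytes = 1,000,000 bytes
414,412.8 / 1,000,000 = 0.414 MB

0.414 MB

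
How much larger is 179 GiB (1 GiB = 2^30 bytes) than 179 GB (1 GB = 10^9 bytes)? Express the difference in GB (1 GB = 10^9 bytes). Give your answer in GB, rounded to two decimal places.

179 GiB = 179 × 1,073,741,824 = 192,199,786,496 bytes
179 GB = 179 × 1,000,000,000 = 179,000,000,000 bytes
difference = 13,199,786,496 bytes
13,199,786,496 / 1,000,000,000 = 13.20 GB

13.20 GB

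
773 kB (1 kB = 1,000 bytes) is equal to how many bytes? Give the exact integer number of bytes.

773 × 1,000 = 773,000 bytes  (1 kB = 10^3 bytes)

773,000 bytes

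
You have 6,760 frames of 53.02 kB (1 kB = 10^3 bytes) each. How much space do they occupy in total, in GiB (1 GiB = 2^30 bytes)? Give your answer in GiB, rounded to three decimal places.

Total = 6,760 × 53.02 kB = 358415.2 kB
= 358415.2 × 1,000 bytes = 358,415,200 bytes
1 GiB = 1,073,741,824 bytes
358,415,200 / 1,073,741,824 = 0.334 GiB

0.334 GiB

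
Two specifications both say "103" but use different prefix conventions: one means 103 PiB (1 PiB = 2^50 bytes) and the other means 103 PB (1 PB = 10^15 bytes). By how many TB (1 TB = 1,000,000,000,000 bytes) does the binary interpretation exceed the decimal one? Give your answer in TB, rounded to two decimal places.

12,967.69 TB

103 PiB = 103 × 1,125,899,906,842,624 = 115,967,690,404,790,272 bytes
103 PB = 103 × 1,000,000,000,000,000 = 103,000,000,000,000,000 bytes
difference = 12,967,690,404,790,272 bytes
12,967,690,404,790,272 / 1,000,000,000,000 = 12,967.69 TB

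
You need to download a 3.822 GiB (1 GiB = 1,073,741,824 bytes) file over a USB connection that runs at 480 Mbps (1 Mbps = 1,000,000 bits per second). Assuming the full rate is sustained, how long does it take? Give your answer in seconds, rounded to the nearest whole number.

68 seconds

3.822 GiB = 4,103,841,251.328 bytes = 32,830,730,010.624 bits
480 Mbps = 480,000,000 bits/s
time = 32,830,730,010.624 / 480,000,000 = 68 s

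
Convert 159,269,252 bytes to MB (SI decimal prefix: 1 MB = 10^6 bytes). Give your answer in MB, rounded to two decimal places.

159.27 MB

159,269,252 bytes given.
1 MB = 1,000,000 bytes
159,269,252 / 1,000,000 = 159.27 MB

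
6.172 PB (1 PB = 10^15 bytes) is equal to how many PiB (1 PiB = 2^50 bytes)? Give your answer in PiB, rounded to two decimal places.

5.48 PiB

6.172 PB = 6.172 × 10^15 bytes = 6,172,000,000,000,000 bytes
1 PiB = 2^50 bytes = 1,125,899,906,842,624 bytes
6,172,000,000,000,000 / 1,125,899,906,842,624 = 5.48 PiB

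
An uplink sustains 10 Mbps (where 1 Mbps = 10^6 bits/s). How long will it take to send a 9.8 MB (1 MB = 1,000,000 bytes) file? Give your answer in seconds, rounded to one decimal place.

9.8 MB = 9,800,000 bytes = 78,400,000 bits
10 Mbps = 10,000,000 bits/s
time = 78,400,000 / 10,000,000 = 7.8 s

7.8 seconds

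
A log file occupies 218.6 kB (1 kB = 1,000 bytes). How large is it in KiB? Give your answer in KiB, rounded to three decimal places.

213.477 KiB

218.6 kB × 1,000 bytes/kB = 218,600 bytes
1 KiB = 2^10 bytes = 1,024 bytes
218,600 / 1,024 = 213.477 KiB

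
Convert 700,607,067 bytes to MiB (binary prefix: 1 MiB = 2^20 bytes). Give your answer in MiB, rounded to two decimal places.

668.15 MiB

700,607,067 bytes given.
1 MiB = 1,048,576 bytes
700,607,067 / 1,048,576 = 668.15 MiB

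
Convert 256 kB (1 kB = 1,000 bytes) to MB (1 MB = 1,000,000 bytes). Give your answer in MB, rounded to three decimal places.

0.256 MB

256 kB × 1,000 bytes/kB = 256,000 bytes
1 MB = 10^6 bytes = 1,000,000 bytes
256,000 / 1,000,000 = 0.256 MB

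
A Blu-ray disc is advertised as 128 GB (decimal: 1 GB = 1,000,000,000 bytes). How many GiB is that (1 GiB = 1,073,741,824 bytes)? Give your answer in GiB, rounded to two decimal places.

119.21 GiB

128 GB × 1,000,000,000 bytes/GB = 128,000,000,000 bytes
1 GiB = 2^30 bytes = 1,073,741,824 bytes
128,000,000,000 / 1,073,741,824 = 119.21 GiB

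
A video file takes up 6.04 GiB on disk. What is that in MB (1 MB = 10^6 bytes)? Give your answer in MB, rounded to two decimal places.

6,485.40 MB

6.04 GiB × 1,073,741,824 bytes/GiB = 6,485,400,616.96 bytes
1 MB = 1,000,000 bytes
6,485,400,616.96 / 1,000,000 = 6,485.40 MB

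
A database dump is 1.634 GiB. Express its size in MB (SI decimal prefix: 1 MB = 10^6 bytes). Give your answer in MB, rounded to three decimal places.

1.634 GiB × 1,073,741,824 bytes/GiB = 1,754,494,140.416 bytes
1 MB = 1,000,000 bytes
1,754,494,140.416 / 1,000,000 = 1,754.494 MB

1,754.494 MB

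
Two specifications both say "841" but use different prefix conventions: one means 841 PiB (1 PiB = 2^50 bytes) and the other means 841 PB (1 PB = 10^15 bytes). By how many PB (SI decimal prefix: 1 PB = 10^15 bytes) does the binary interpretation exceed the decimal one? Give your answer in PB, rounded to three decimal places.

841 PiB = 841 × 1,125,899,906,842,624 = 946,881,821,654,646,784 bytes
841 PB = 841 × 1,000,000,000,000,000 = 841,000,000,000,000,000 bytes
difference = 105,881,821,654,646,784 bytes
105,881,821,654,646,784 / 1,000,000,000,000,000 = 105.882 PB

105.882 PB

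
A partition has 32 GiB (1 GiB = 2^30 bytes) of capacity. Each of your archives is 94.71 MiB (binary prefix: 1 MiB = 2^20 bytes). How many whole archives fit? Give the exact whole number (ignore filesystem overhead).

Capacity: 32 GiB = 34,359,738,368 bytes
Per item: 94.71 MiB = 99,310,632.96 bytes
⌊34,359,738,368 / 99,310,632.96⌋ = 345

345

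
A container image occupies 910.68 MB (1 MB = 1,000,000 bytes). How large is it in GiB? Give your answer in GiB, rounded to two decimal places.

910.68 MB = 910.68 × 10^6 bytes = 910,680,000 bytes
1 GiB = 2^30 bytes = 1,073,741,824 bytes
910,680,000 / 1,073,741,824 = 0.85 GiB

0.85 GiB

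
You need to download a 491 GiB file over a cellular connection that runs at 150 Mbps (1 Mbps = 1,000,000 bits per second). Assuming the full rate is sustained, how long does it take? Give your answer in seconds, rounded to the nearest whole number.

491 GiB = 527,207,235,584 bytes = 4,217,657,884,672 bits
150 Mbps = 150,000,000 bits/s
time = 4,217,657,884,672 / 150,000,000 = 28,118 s

28,118 seconds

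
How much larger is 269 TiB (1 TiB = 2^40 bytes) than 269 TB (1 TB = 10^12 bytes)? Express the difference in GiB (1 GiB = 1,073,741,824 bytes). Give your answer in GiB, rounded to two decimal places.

24,930.23 GiB

269 TiB = 269 × 1,099,511,627,776 = 295,768,627,871,744 bytes
269 TB = 269 × 1,000,000,000,000 = 269,000,000,000,000 bytes
difference = 26,768,627,871,744 bytes
26,768,627,871,744 / 1,073,741,824 = 24,930.23 GiB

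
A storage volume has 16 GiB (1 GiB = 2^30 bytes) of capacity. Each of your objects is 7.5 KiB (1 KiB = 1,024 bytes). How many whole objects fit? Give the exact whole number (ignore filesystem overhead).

2,236,962

Capacity: 16 GiB = 17,179,869,184 bytes
Per item: 7.5 KiB = 7,680 bytes
⌊17,179,869,184 / 7,680⌋ = 2,236,962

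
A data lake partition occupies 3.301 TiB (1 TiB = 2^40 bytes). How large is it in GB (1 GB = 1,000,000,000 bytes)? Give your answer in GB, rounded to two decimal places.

3,629.49 GB

3.301 TiB × 1,099,511,627,776 bytes/TiB = 3,629,487,883,288.576 bytes
1 GB = 10^9 bytes = 1,000,000,000 bytes
3,629,487,883,288.576 / 1,000,000,000 = 3,629.49 GB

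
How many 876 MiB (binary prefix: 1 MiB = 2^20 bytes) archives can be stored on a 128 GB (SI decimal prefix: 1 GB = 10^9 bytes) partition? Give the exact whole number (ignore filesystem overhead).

Capacity: 128 GB = 128,000,000,000 bytes
Per item: 876 MiB = 918,552,576 bytes
⌊128,000,000,000 / 918,552,576⌋ = 139

139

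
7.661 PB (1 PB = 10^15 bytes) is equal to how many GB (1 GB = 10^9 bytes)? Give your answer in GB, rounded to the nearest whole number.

7.661 PB × 1,000,000,000,000,000 bytes/PB = 7,661,000,000,000,000 bytes
1 GB = 1,000,000,000 bytes
7,661,000,000,000,000 / 1,000,000,000 = 7,661,000 GB

7,661,000 GB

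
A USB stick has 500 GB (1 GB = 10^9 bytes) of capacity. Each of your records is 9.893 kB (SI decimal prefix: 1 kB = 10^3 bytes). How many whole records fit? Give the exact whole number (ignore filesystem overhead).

50,540,786

Capacity: 500 GB = 500,000,000,000 bytes
Per item: 9.893 kB = 9,893 bytes
⌊500,000,000,000 / 9,893⌋ = 50,540,786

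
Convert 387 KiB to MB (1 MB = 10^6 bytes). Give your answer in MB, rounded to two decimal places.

0.40 MB

387 KiB × 1,024 bytes/KiB = 396,288 bytes
1 MB = 1,000,000 bytes
396,288 / 1,000,000 = 0.40 MB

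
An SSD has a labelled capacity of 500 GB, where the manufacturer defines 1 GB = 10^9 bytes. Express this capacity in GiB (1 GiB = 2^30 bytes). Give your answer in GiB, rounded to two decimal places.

500 GB × 1,000,000,000 bytes/GB = 500,000,000,000 bytes
1 GiB = 2^30 bytes = 1,073,741,824 bytes
500,000,000,000 / 1,073,741,824 = 465.66 GiB

465.66 GiB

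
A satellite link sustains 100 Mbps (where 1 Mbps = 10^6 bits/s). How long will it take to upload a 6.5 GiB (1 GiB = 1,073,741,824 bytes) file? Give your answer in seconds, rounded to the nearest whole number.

6.5 GiB = 6,979,321,856 bytes = 55,834,574,848 bits
100 Mbps = 100,000,000 bits/s
time = 55,834,574,848 / 100,000,000 = 558 s

558 seconds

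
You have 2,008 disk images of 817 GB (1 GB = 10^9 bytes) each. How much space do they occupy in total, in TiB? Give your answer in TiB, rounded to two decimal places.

Total = 2,008 × 817 GB = 1,640,536 GB
= 1,640,536 × 1,000,000,000 bytes = 1,640,536,000,000,000 bytes
1 TiB = 1,099,511,627,776 bytes
1,640,536,000,000,000 / 1,099,511,627,776 = 1,492.06 TiB

1,492.06 TiB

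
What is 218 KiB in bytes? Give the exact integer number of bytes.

218 × 1,024 = 223,232 bytes

223,232 bytes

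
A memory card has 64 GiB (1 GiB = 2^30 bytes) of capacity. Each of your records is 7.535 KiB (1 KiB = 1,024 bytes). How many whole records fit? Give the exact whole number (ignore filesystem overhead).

Capacity: 64 GiB = 68,719,476,736 bytes
Per item: 7.535 KiB = 7,715.84 bytes
⌊68,719,476,736 / 7,715.84⌋ = 8,906,285

8,906,285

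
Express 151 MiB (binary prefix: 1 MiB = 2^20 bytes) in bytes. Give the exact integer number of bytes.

158,334,976 bytes

151 × 1,048,576 = 158,334,976 bytes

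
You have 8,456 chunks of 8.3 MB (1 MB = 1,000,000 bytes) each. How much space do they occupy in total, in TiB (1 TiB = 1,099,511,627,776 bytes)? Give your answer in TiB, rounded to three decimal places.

Total = 8,456 × 8.3 MB = 70184.8 MB
= 70184.8 × 1,000,000 bytes = 70,184,800,000 bytes
1 TiB = 1,099,511,627,776 bytes
70,184,800,000 / 1,099,511,627,776 = 0.064 TiB

0.064 TiB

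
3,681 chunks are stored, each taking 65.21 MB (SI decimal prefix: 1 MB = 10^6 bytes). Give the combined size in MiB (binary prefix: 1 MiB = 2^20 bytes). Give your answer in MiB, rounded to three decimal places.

228,918.085 MiB

Total = 3,681 × 65.21 MB = 240038.01 MB
= 240038.01 × 1,000,000 bytes = 240,038,010,000 bytes
1 MiB = 1,048,576 bytes
240,038,010,000 / 1,048,576 = 228,918.085 MiB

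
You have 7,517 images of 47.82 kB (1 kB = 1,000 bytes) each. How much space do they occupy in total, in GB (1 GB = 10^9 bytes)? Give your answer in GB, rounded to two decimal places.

0.36 GB

Total = 7,517 × 47.82 kB = 359462.94 kB
= 359462.94 × 1,000 bytes = 359,462,940 bytes
1 GB = 1,000,000,000 bytes
359,462,940 / 1,000,000,000 = 0.36 GB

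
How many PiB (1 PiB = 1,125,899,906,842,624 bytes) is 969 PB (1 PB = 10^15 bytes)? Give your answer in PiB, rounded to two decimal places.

969 PB = 969 × 10^15 bytes = 969,000,000,000,000,000 bytes
1 PiB = 1,125,899,906,842,624 bytes
969,000,000,000,000,000 / 1,125,899,906,842,624 = 860.64 PiB

860.64 PiB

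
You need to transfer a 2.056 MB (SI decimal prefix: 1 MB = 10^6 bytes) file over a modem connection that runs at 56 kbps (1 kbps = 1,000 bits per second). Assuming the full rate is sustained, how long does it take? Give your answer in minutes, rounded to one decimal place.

2.056 MB = 2,056,000 bytes = 16,448,000 bits
56 kbps = 56,000 bits/s
time = 16,448,000 / 56,000 = 293.71 s
293.71 s / 60 = 4.9 minutes

4.9 minutes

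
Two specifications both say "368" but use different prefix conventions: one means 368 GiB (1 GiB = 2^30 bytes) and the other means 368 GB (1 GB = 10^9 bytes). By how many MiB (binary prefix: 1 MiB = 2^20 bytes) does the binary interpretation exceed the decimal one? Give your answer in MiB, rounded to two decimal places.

25,879.85 MiB

368 GiB = 368 × 1,073,741,824 = 395,136,991,232 bytes
368 GB = 368 × 1,000,000,000 = 368,000,000,000 bytes
difference = 27,136,991,232 bytes
27,136,991,232 / 1,048,576 = 25,879.85 MiB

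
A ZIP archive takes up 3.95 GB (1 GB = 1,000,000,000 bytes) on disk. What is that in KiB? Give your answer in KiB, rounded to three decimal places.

3.95 GB = 3.95 × 10^9 bytes = 3,950,000,000 bytes
1 KiB = 2^10 bytes = 1,024 bytes
3,950,000,000 / 1,024 = 3,857,421.875 KiB

3,857,421.875 KiB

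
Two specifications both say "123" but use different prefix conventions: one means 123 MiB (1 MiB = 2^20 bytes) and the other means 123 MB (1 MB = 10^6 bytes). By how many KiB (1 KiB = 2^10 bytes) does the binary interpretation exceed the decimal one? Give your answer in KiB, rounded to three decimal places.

5,834.813 KiB

123 MiB = 123 × 1,048,576 = 128,974,848 bytes
123 MB = 123 × 1,000,000 = 123,000,000 bytes
difference = 5,974,848 bytes
5,974,848 / 1,024 = 5,834.813 KiB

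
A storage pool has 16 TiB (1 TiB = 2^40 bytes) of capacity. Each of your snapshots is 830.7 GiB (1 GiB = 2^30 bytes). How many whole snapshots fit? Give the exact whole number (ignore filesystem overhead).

19

Capacity: 16 TiB = 17,592,186,044,416 bytes
Per item: 830.7 GiB = 891,957,333,196.8 bytes
⌊17,592,186,044,416 / 891,957,333,196.8⌋ = 19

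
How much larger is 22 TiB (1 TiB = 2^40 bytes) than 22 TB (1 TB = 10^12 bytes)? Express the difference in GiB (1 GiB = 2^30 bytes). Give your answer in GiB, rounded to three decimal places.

22 TiB = 22 × 1,099,511,627,776 = 24,189,255,811,072 bytes
22 TB = 22 × 1,000,000,000,000 = 22,000,000,000,000 bytes
difference = 2,189,255,811,072 bytes
2,189,255,811,072 / 1,073,741,824 = 2,038.903 GiB

2,038.903 GiB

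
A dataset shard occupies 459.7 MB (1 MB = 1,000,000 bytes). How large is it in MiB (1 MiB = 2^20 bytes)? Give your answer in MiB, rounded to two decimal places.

459.7 MB = 459.7 × 10^6 bytes = 459,700,000 bytes
1 MiB = 2^20 bytes = 1,048,576 bytes
459,700,000 / 1,048,576 = 438.40 MiB

438.40 MiB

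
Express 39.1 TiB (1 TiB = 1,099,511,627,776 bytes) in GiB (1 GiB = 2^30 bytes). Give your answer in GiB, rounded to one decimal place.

40,038.4 GiB

39.1 TiB = 39.1 × 2^40 bytes = 42,990,904,646,041.6 bytes
1 GiB = 2^30 bytes = 1,073,741,824 bytes
42,990,904,646,041.6 / 1,073,741,824 = 40,038.4 GiB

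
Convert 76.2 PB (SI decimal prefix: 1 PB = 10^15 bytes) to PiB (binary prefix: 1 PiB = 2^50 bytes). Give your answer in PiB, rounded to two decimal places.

76.2 PB = 76.2 × 10^15 bytes = 76,200,000,000,000,000 bytes
1 PiB = 2^50 bytes = 1,125,899,906,842,624 bytes
76,200,000,000,000,000 / 1,125,899,906,842,624 = 67.68 PiB

67.68 PiB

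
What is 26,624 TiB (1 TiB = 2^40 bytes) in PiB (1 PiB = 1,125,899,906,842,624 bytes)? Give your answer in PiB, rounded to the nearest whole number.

26 PiB

26,624 TiB = 26,624 × 2^40 bytes = 29,273,397,577,908,224 bytes
1 PiB = 2^50 bytes = 1,125,899,906,842,624 bytes
29,273,397,577,908,224 / 1,125,899,906,842,624 = 26 PiB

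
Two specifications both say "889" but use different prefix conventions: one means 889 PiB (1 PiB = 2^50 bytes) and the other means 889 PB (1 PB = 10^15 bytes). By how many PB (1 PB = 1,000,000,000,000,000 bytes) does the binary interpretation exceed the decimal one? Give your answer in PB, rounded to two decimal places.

111.93 PB

889 PiB = 889 × 1,125,899,906,842,624 = 1,000,925,017,183,092,736 bytes
889 PB = 889 × 1,000,000,000,000,000 = 889,000,000,000,000,000 bytes
difference = 111,925,017,183,092,736 bytes
111,925,017,183,092,736 / 1,000,000,000,000,000 = 111.93 PB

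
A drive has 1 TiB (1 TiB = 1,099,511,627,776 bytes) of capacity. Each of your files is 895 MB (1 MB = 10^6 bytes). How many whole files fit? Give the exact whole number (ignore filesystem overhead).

Capacity: 1 TiB = 1,099,511,627,776 bytes
Per item: 895 MB = 895,000,000 bytes
⌊1,099,511,627,776 / 895,000,000⌋ = 1,228

1,228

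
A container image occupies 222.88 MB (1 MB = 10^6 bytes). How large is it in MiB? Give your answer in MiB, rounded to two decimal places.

222.88 MB = 222.88 × 10^6 bytes = 222,880,000 bytes
1 MiB = 1,048,576 bytes
222,880,000 / 1,048,576 = 212.55 MiB

212.55 MiB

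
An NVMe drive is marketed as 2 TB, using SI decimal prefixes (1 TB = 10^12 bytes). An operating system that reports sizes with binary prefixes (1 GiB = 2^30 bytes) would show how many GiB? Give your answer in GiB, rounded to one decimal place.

1,862.6 GiB

2 TB × 1,000,000,000,000 bytes/TB = 2,000,000,000,000 bytes
1 GiB = 1,073,741,824 bytes
2,000,000,000,000 / 1,073,741,824 = 1,862.6 GiB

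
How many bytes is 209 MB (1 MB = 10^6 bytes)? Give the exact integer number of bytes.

209 × 1,000,000 = 209,000,000 bytes  (1 MB = 10^6 bytes)

209,000,000 bytes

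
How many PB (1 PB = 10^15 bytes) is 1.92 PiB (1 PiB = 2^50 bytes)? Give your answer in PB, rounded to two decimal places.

2.16 PB

1.92 PiB = 1.92 × 2^50 bytes = 2,161,727,821,137,838.08 bytes
1 PB = 1,000,000,000,000,000 bytes
2,161,727,821,137,838.08 / 1,000,000,000,000,000 = 2.16 PB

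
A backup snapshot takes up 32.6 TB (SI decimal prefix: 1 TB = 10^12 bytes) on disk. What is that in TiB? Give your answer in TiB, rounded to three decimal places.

29.650 TiB

32.6 TB × 1,000,000,000,000 bytes/TB = 32,600,000,000,000 bytes
1 TiB = 1,099,511,627,776 bytes
32,600,000,000,000 / 1,099,511,627,776 = 29.650 TiB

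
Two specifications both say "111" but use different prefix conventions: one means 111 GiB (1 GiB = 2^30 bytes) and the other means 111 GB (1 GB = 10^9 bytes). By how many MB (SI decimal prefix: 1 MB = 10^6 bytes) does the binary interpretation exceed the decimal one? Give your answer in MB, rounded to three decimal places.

8,185.342 MB

111 GiB = 111 × 1,073,741,824 = 119,185,342,464 bytes
111 GB = 111 × 1,000,000,000 = 111,000,000,000 bytes
difference = 8,185,342,464 bytes
8,185,342,464 / 1,000,000 = 8,185.342 MB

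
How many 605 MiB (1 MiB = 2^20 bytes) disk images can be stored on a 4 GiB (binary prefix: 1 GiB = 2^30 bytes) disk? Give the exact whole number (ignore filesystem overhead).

6

Capacity: 4 GiB = 4,294,967,296 bytes
Per item: 605 MiB = 634,388,480 bytes
⌊4,294,967,296 / 634,388,480⌋ = 6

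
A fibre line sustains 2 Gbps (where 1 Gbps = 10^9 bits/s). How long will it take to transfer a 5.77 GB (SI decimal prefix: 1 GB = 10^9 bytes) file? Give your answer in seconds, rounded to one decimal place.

23.1 seconds

5.77 GB = 5,770,000,000 bytes = 46,160,000,000 bits
2 Gbps = 2,000,000,000 bits/s
time = 46,160,000,000 / 2,000,000,000 = 23.1 s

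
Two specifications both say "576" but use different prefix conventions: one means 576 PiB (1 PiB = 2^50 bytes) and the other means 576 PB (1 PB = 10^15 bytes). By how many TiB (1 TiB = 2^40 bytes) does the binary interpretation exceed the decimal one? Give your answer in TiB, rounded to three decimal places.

65,955.052 TiB

576 PiB = 576 × 1,125,899,906,842,624 = 648,518,346,341,351,424 bytes
576 PB = 576 × 1,000,000,000,000,000 = 576,000,000,000,000,000 bytes
difference = 72,518,346,341,351,424 bytes
72,518,346,341,351,424 / 1,099,511,627,776 = 65,955.052 TiB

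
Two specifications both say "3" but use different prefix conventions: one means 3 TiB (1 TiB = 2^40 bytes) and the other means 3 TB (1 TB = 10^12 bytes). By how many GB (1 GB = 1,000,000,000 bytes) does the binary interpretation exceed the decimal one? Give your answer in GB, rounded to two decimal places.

3 TiB = 3 × 1,099,511,627,776 = 3,298,534,883,328 bytes
3 TB = 3 × 1,000,000,000,000 = 3,000,000,000,000 bytes
difference = 298,534,883,328 bytes
298,534,883,328 / 1,000,000,000 = 298.53 GB

298.53 GB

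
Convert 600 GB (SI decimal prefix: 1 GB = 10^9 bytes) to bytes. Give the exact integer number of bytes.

600 × 1,000,000,000 = 600,000,000,000 bytes

600,000,000,000 bytes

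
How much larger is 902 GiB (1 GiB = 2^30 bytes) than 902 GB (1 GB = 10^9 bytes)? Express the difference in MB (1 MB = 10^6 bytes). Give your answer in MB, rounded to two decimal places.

902 GiB = 902 × 1,073,741,824 = 968,515,125,248 bytes
902 GB = 902 × 1,000,000,000 = 902,000,000,000 bytes
difference = 66,515,125,248 bytes
66,515,125,248 / 1,000,000 = 66,515.13 MB

66,515.13 MB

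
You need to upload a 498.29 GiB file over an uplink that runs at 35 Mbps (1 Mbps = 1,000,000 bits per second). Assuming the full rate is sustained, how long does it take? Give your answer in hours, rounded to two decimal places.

33.97 hours

498.29 GiB = 535,034,813,480.96 bytes = 4,280,278,507,847.68 bits
35 Mbps = 35,000,000 bits/s
time = 4,280,278,507,847.68 / 35,000,000 = 122,293.6717 s
122,293.6717 s / 3600 = 33.97 hours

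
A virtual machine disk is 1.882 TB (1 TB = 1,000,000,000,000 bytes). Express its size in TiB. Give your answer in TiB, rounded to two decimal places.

1.71 TiB

1.882 TB = 1.882 × 10^12 bytes = 1,882,000,000,000 bytes
1 TiB = 1,099,511,627,776 bytes
1,882,000,000,000 / 1,099,511,627,776 = 1.71 TiB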